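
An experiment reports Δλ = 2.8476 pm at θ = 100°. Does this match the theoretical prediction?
Yes, consistent

Calculate the expected shift for θ = 100°:

Δλ_expected = λ_C(1 - cos(100°))
Δλ_expected = 2.4263 × (1 - cos(100°))
Δλ_expected = 2.4263 × 1.1736
Δλ_expected = 2.8476 pm

Given shift: 2.8476 pm
Expected shift: 2.8476 pm
Difference: 0.0000 pm

The values match. This is consistent with Compton scattering at the stated angle.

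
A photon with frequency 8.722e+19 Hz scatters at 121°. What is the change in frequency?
4.507e+19 Hz (decrease)

Convert frequency to wavelength (c = 299792458 m/s):
λ₀ = c/f₀ = 299792458/8.722e+19 = 3.4371986e-12 m = 3.4372 pm

Calculate Compton shift:
Δλ = λ_C(1 - cos(121°)) = 3.6760 pm

Final wavelength:
λ' = λ₀ + Δλ = 3.4372 + 3.6760 = 7.1132 pm

Final frequency:
f' = c/λ' = 299792458/7.1131509e-12 = 4.2146225e+19 Hz

Frequency shift (decrease):
Δf = f₀ - f' = 8.722e+19 - 4.2146225e+19 = 4.507e+19 Hz

(Intermediate values are shown rounded; full precision is carried through to the final answer.)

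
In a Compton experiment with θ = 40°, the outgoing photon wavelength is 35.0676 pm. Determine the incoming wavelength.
34.5000 pm

From λ' = λ + Δλ, we have λ = λ' - Δλ

First calculate the Compton shift:
Δλ = λ_C(1 - cos θ)
Δλ = 2.4263 × (1 - cos(40°))
Δλ = 2.4263 × 0.2340
Δλ = 0.5676 pm

Initial wavelength:
λ = λ' - Δλ
λ = 35.0676 - 0.5676
λ = 34.5000 pm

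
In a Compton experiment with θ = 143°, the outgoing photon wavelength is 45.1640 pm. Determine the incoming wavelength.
40.8000 pm

From λ' = λ + Δλ, we have λ = λ' - Δλ

First calculate the Compton shift:
Δλ = λ_C(1 - cos θ)
Δλ = 2.4263 × (1 - cos(143°))
Δλ = 2.4263 × 1.7986
Δλ = 4.3640 pm

Initial wavelength:
λ = λ' - Δλ
λ = 45.1640 - 4.3640
λ = 40.8000 pm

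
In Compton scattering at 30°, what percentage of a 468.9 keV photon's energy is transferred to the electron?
0.1095 (or 10.95%)

Calculate initial and final photon energies:

Initial: E₀ = 468.9 keV → λ₀ = 2.6442 pm
Compton shift: Δλ = 0.3251 pm
Final wavelength: λ' = 2.9692 pm
Final energy: E' = 417.5657 keV

Fractional energy loss:
(E₀ - E')/E₀ = (468.9000 - 417.5657)/468.9000
= 51.3343/468.9000
= 0.1095
= 10.95%

(Intermediate values are shown rounded; full precision is carried through to the final answer.)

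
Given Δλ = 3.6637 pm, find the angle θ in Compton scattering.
120.66°

From the Compton formula Δλ = λ_C(1 - cos θ), we can solve for θ:

cos θ = 1 - Δλ/λ_C

Given:
- Δλ = 3.6637 pm
- λ_C = h/(m_e·c) ≈ 2.42631024 pm

cos θ = 1 - 3.6637/2.42631024
cos θ = 1 - 1.509988
cos θ = -0.509988

θ = arccos(-0.509988)
θ = 120.66°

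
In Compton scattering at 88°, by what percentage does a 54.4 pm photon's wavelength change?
4.3045%

Calculate the Compton shift:
Δλ = λ_C(1 - cos(88°))
Δλ = 2.4263 × (1 - cos(88°))
Δλ = 2.4263 × 0.9651
Δλ = 2.3416 pm

Percentage change:
(Δλ/λ₀) × 100 = (2.3416/54.4) × 100
= 4.3045%

(Intermediate values are shown rounded; full precision is carried through to the final answer.)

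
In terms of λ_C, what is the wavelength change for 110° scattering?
1.3420 λ_C

The Compton shift formula is:
Δλ = λ_C(1 - cos θ)

Dividing both sides by λ_C:
Δλ/λ_C = 1 - cos θ

For θ = 110°:
Δλ/λ_C = 1 - cos(110°)
Δλ/λ_C = 1 - -0.3420
Δλ/λ_C = 1.3420

This means the shift is 1.3420 × λ_C = 3.2562 pm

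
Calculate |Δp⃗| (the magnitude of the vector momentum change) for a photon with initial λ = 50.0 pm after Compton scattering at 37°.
8.3701e-24 kg·m/s

Photon momentum magnitude is p = h/λ.

Initial momentum:
p₀ = h/λ = 6.6261e-34/5.0000e-11 = 1.3252e-23 kg·m/s

After scattering:
λ' = λ + Δλ = 50.0 + 0.4886 = 50.4886 pm
p' = h/λ' = 6.6261e-34/5.0489e-11 = 1.3124e-23 kg·m/s

Momentum is a vector; the scattered photon's direction makes angle θ = 37° with the incident direction. The magnitude of the vector change Δp⃗ = p⃗₀ − p⃗' is found from the law of cosines:
|Δp⃗|² = p₀² + p'² − 2p₀p'cos θ
|Δp⃗|² = (1.3252e-23)² + (1.3124e-23)² − 2·1.3252e-23·1.3124e-23·cos(37°)
|Δp⃗| = 8.3701e-24 kg·m/s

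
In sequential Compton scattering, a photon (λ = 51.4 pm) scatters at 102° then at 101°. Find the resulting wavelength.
57.2200 pm

Apply Compton shift twice:

First scattering at θ₁ = 102°:
Δλ₁ = λ_C(1 - cos(102°))
Δλ₁ = 2.4263 × 1.2079
Δλ₁ = 2.9308 pm

After first scattering:
λ₁ = 51.4 + 2.9308 = 54.3308 pm

Second scattering at θ₂ = 101°:
Δλ₂ = λ_C(1 - cos(101°))
Δλ₂ = 2.4263 × 1.1908
Δλ₂ = 2.8893 pm

Final wavelength:
λ₂ = 54.3308 + 2.8893 = 57.2200 pm

Total shift: Δλ_total = 2.9308 + 2.8893 = 5.8200 pm

(Intermediate values are shown rounded; full precision is carried through to the final answer.)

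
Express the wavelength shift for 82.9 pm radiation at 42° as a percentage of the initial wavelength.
0.7518%

Calculate the Compton shift:
Δλ = λ_C(1 - cos(42°))
Δλ = 2.4263 × (1 - cos(42°))
Δλ = 2.4263 × 0.2569
Δλ = 0.6232 pm

Percentage change:
(Δλ/λ₀) × 100 = (0.6232/82.9) × 100
= 0.7518%

(Intermediate values are shown rounded; full precision is carried through to the final answer.)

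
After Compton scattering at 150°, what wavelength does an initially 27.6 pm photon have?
32.1276 pm

Using the Compton formula: λ' = λ + λ_C(1 − cos θ)

For θ = 150°, cos θ = -√3/2 (exact) ≈ -0.8660, so:
1 − cos 150° = 1 − (-√3/2) ≈ 1.8660

Δλ = λ_C × 1.8660 = 2.4263 × 1.8660 = 4.5276 pm

λ' = 27.6 + 4.5276 = 32.1276 pm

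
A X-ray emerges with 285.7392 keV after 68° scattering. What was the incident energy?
439.4000 keV

Convert final energy to wavelength (hc ≈ 1239.842 keV·pm):
λ' = hc/E' = 1239.842 / 285.7392 = 4.3391 pm

Calculate the Compton shift:
Δλ = λ_C(1 - cos(68°))
Δλ = 2.4263 × (1 - cos(68°))
Δλ = 1.5174 pm

Initial wavelength:
λ = λ' - Δλ = 4.3391 - 1.5174 = 2.8217 pm

Initial energy:
E = hc/λ = 1239.842 / 2.8217 = 439.4000 keV

(Intermediate values are shown rounded; full precision is carried through to the final answer.)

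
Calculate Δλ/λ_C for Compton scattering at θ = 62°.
0.5305 λ_C

The Compton shift formula is:
Δλ = λ_C(1 - cos θ)

Dividing both sides by λ_C:
Δλ/λ_C = 1 - cos θ

For θ = 62°:
Δλ/λ_C = 1 - cos(62°)
Δλ/λ_C = 1 - 0.4695
Δλ/λ_C = 0.5305

This means the shift is 0.5305 × λ_C = 1.2872 pm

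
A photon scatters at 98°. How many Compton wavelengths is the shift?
1.1392 λ_C

The Compton shift formula is:
Δλ = λ_C(1 - cos θ)

Dividing both sides by λ_C:
Δλ/λ_C = 1 - cos θ

For θ = 98°:
Δλ/λ_C = 1 - cos(98°)
Δλ/λ_C = 1 - -0.1392
Δλ/λ_C = 1.1392

This means the shift is 1.1392 × λ_C = 2.7640 pm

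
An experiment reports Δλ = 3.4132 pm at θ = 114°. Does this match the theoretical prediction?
Yes, consistent

Calculate the expected shift for θ = 114°:

Δλ_expected = λ_C(1 - cos(114°))
Δλ_expected = 2.4263 × (1 - cos(114°))
Δλ_expected = 2.4263 × 1.4067
Δλ_expected = 3.4132 pm

Given shift: 3.4132 pm
Expected shift: 3.4132 pm
Difference: 0.0000 pm

The values match. This is consistent with Compton scattering at the stated angle.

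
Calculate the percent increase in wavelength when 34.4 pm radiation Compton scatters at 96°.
7.7905%

Calculate the Compton shift:
Δλ = λ_C(1 - cos(96°))
Δλ = 2.4263 × (1 - cos(96°))
Δλ = 2.4263 × 1.1045
Δλ = 2.6799 pm

Percentage change:
(Δλ/λ₀) × 100 = (2.6799/34.4) × 100
= 7.7905%

(Intermediate values are shown rounded; full precision is carried through to the final answer.)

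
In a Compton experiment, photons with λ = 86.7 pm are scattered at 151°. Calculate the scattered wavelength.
91.2484 pm

Using the Compton scattering formula:
λ' = λ + Δλ = λ + λ_C(1 - cos θ)

Given:
- Initial wavelength λ = 86.7 pm
- Scattering angle θ = 151°
- Compton wavelength λ_C ≈ 2.4263 pm

Calculate the shift:
Δλ = 2.4263 × (1 - cos(151°))
Δλ = 2.4263 × 1.8746
Δλ = 4.5484 pm

Final wavelength:
λ' = 86.7 + 4.5484 = 91.2484 pm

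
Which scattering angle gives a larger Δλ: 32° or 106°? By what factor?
106° produces the larger shift by a factor of 8.395

Calculate both shifts using Δλ = λ_C(1 - cos θ):

For θ₁ = 32°:
Δλ₁ = 2.4263 × (1 - cos(32°))
Δλ₁ = 2.4263 × 0.1520
Δλ₁ = 0.3687 pm

For θ₂ = 106°:
Δλ₂ = 2.4263 × (1 - cos(106°))
Δλ₂ = 2.4263 × 1.2756
Δλ₂ = 3.0951 pm

The 106° angle produces the larger shift.
Ratio: 3.0951/0.3687 = 8.395

(Intermediate values are shown rounded; full precision is carried through to the final answer.)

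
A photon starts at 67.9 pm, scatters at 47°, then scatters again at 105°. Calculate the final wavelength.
71.7259 pm

Apply Compton shift twice:

First scattering at θ₁ = 47°:
Δλ₁ = λ_C(1 - cos(47°))
Δλ₁ = 2.4263 × 0.3180
Δλ₁ = 0.7716 pm

After first scattering:
λ₁ = 67.9 + 0.7716 = 68.6716 pm

Second scattering at θ₂ = 105°:
Δλ₂ = λ_C(1 - cos(105°))
Δλ₂ = 2.4263 × 1.2588
Δλ₂ = 3.0543 pm

Final wavelength:
λ₂ = 68.6716 + 3.0543 = 71.7259 pm

Total shift: Δλ_total = 0.7716 + 3.0543 = 3.8259 pm

(Intermediate values are shown rounded; full precision is carried through to the final answer.)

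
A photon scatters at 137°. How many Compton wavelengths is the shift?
1.7314 λ_C

The Compton shift formula is:
Δλ = λ_C(1 - cos θ)

Dividing both sides by λ_C:
Δλ/λ_C = 1 - cos θ

For θ = 137°:
Δλ/λ_C = 1 - cos(137°)
Δλ/λ_C = 1 - -0.7314
Δλ/λ_C = 1.7314

This means the shift is 1.7314 × λ_C = 4.2008 pm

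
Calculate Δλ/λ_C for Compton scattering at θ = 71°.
0.6744 λ_C

The Compton shift formula is:
Δλ = λ_C(1 - cos θ)

Dividing both sides by λ_C:
Δλ/λ_C = 1 - cos θ

For θ = 71°:
Δλ/λ_C = 1 - cos(71°)
Δλ/λ_C = 1 - 0.3256
Δλ/λ_C = 0.6744

This means the shift is 0.6744 × λ_C = 1.6364 pm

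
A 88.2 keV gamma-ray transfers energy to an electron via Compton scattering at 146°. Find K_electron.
21.1633 keV

By energy conservation: K_e = E_initial - E_final

First find the scattered photon energy:
Initial wavelength: λ = hc/E = 14.0572 pm
Compton shift: Δλ = λ_C(1 - cos(146°)) = 4.4378 pm
Final wavelength: λ' = 14.0572 + 4.4378 = 18.4950 pm
Final photon energy: E' = hc/λ' = 67.0367 keV

Electron kinetic energy:
K_e = E - E' = 88.2000 - 67.0367 = 21.1633 keV

(Intermediate values are shown rounded; full precision is carried through to the final answer.)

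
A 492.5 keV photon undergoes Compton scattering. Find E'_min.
168.2267 keV (at θ = 180°)

The scattered photon has minimum energy when its wavelength is maximum, i.e., when the Compton shift Δλ = λ_C(1 − cos θ) is maximum. This occurs at θ = 180° (backscattering), giving Δλ_max = 2λ_C = 4.8526 pm.

Initial wavelength: λ₀ = hc/E₀ = 2.5174 pm
Maximum final wavelength: λ'_max = λ₀ + 2λ_C = 2.5174 + 4.8526 = 7.3701 pm
Minimum final energy: E'_min = hc/λ'_max = 168.2267 keV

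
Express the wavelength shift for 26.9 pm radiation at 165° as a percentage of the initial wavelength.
17.7321%

Calculate the Compton shift:
Δλ = λ_C(1 - cos(165°))
Δλ = 2.4263 × (1 - cos(165°))
Δλ = 2.4263 × 1.9659
Δλ = 4.7699 pm

Percentage change:
(Δλ/λ₀) × 100 = (4.7699/26.9) × 100
= 17.7321%

(Intermediate values are shown rounded; full precision is carried through to the final answer.)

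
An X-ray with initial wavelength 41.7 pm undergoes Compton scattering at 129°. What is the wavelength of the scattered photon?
45.6532 pm

Using the Compton scattering formula:
λ' = λ + Δλ = λ + λ_C(1 - cos θ)

Given:
- Initial wavelength λ = 41.7 pm
- Scattering angle θ = 129°
- Compton wavelength λ_C ≈ 2.4263 pm

Calculate the shift:
Δλ = 2.4263 × (1 - cos(129°))
Δλ = 2.4263 × 1.6293
Δλ = 3.9532 pm

Final wavelength:
λ' = 41.7 + 3.9532 = 45.6532 pm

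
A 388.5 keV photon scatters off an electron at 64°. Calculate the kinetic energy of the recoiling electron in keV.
116.2491 keV

By energy conservation: K_e = E_initial - E_final

First find the scattered photon energy:
Initial wavelength: λ = hc/E = 3.1914 pm
Compton shift: Δλ = λ_C(1 - cos(64°)) = 1.3627 pm
Final wavelength: λ' = 3.1914 + 1.3627 = 4.5540 pm
Final photon energy: E' = hc/λ' = 272.2509 keV

Electron kinetic energy:
K_e = E - E' = 388.5000 - 272.2509 = 116.2491 keV

(Intermediate values are shown rounded; full precision is carried through to the final answer.)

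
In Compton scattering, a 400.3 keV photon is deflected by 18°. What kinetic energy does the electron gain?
14.7811 keV

By energy conservation: K_e = E_initial - E_final

First find the scattered photon energy:
Initial wavelength: λ = hc/E = 3.0973 pm
Compton shift: Δλ = λ_C(1 - cos(18°)) = 0.1188 pm
Final wavelength: λ' = 3.0973 + 0.1188 = 3.2160 pm
Final photon energy: E' = hc/λ' = 385.5189 keV

Electron kinetic energy:
K_e = E - E' = 400.3000 - 385.5189 = 14.7811 keV

(Intermediate values are shown rounded; full precision is carried through to the final answer.)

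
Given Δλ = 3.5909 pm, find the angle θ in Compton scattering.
118.68°

From the Compton formula Δλ = λ_C(1 - cos θ), we can solve for θ:

cos θ = 1 - Δλ/λ_C

Given:
- Δλ = 3.5909 pm
- λ_C = h/(m_e·c) ≈ 2.42631024 pm

cos θ = 1 - 3.5909/2.42631024
cos θ = 1 - 1.479984
cos θ = -0.479984

θ = arccos(-0.479984)
θ = 118.68°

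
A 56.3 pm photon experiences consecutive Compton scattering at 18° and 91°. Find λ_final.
58.8874 pm

Apply Compton shift twice:

First scattering at θ₁ = 18°:
Δλ₁ = λ_C(1 - cos(18°))
Δλ₁ = 2.4263 × 0.0489
Δλ₁ = 0.1188 pm

After first scattering:
λ₁ = 56.3 + 0.1188 = 56.4188 pm

Second scattering at θ₂ = 91°:
Δλ₂ = λ_C(1 - cos(91°))
Δλ₂ = 2.4263 × 1.0175
Δλ₂ = 2.4687 pm

Final wavelength:
λ₂ = 56.4188 + 2.4687 = 58.8874 pm

Total shift: Δλ_total = 0.1188 + 2.4687 = 2.5874 pm

(Intermediate values are shown rounded; full precision is carried through to the final answer.)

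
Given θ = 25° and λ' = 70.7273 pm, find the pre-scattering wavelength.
70.5000 pm

From λ' = λ + Δλ, we have λ = λ' - Δλ

First calculate the Compton shift:
Δλ = λ_C(1 - cos θ)
Δλ = 2.4263 × (1 - cos(25°))
Δλ = 2.4263 × 0.0937
Δλ = 0.2273 pm

Initial wavelength:
λ = λ' - Δλ
λ = 70.7273 - 0.2273
λ = 70.5000 pm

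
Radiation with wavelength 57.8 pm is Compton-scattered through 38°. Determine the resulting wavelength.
58.3144 pm

Using the Compton scattering formula:
λ' = λ + Δλ = λ + λ_C(1 - cos θ)

Given:
- Initial wavelength λ = 57.8 pm
- Scattering angle θ = 38°
- Compton wavelength λ_C ≈ 2.4263 pm

Calculate the shift:
Δλ = 2.4263 × (1 - cos(38°))
Δλ = 2.4263 × 0.2120
Δλ = 0.5144 pm

Final wavelength:
λ' = 57.8 + 0.5144 = 58.3144 pm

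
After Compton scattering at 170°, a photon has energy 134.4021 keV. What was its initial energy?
281.2000 keV

Convert final energy to wavelength (hc ≈ 1239.842 keV·pm):
λ' = hc/E' = 1239.842 / 134.4021 = 9.2249 pm

Calculate the Compton shift:
Δλ = λ_C(1 - cos(170°))
Δλ = 2.4263 × (1 - cos(170°))
Δλ = 4.8158 pm

Initial wavelength:
λ = λ' - Δλ = 9.2249 - 4.8158 = 4.4091 pm

Initial energy:
E = hc/λ = 1239.842 / 4.4091 = 281.2000 keV

(Intermediate values are shown rounded; full precision is carried through to the final answer.)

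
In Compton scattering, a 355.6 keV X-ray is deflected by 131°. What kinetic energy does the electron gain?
190.3920 keV

By energy conservation: K_e = E_initial - E_final

First find the scattered photon energy:
Initial wavelength: λ = hc/E = 3.4866 pm
Compton shift: Δλ = λ_C(1 - cos(131°)) = 4.0181 pm
Final wavelength: λ' = 3.4866 + 4.0181 = 7.5047 pm
Final photon energy: E' = hc/λ' = 165.2080 keV

Electron kinetic energy:
K_e = E - E' = 355.6000 - 165.2080 = 190.3920 keV

(Intermediate values are shown rounded; full precision is carried through to the final answer.)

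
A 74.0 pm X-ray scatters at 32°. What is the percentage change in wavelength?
0.4982%

Calculate the Compton shift:
Δλ = λ_C(1 - cos(32°))
Δλ = 2.4263 × (1 - cos(32°))
Δλ = 2.4263 × 0.1520
Δλ = 0.3687 pm

Percentage change:
(Δλ/λ₀) × 100 = (0.3687/74.0) × 100
= 0.4982%

(Intermediate values are shown rounded; full precision is carried through to the final answer.)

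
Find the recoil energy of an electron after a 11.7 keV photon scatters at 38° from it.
0.0565 keV

By energy conservation: K_e = E_initial - E_final

First find the scattered photon energy:
Initial wavelength: λ = hc/E = 105.9694 pm
Compton shift: Δλ = λ_C(1 - cos(38°)) = 0.5144 pm
Final wavelength: λ' = 105.9694 + 0.5144 = 106.4838 pm
Final photon energy: E' = hc/λ' = 11.6435 keV

Electron kinetic energy:
K_e = E - E' = 11.7000 - 11.6435 = 0.0565 keV

(Intermediate values are shown rounded; full precision is carried through to the final answer.)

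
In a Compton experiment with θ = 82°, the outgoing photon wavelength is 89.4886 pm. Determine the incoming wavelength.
87.4000 pm

From λ' = λ + Δλ, we have λ = λ' - Δλ

First calculate the Compton shift:
Δλ = λ_C(1 - cos θ)
Δλ = 2.4263 × (1 - cos(82°))
Δλ = 2.4263 × 0.8608
Δλ = 2.0886 pm

Initial wavelength:
λ = λ' - Δλ
λ = 89.4886 - 2.0886
λ = 87.4000 pm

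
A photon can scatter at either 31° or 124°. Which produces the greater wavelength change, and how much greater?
124° produces the larger shift by a factor of 10.916

Calculate both shifts using Δλ = λ_C(1 - cos θ):

For θ₁ = 31°:
Δλ₁ = 2.4263 × (1 - cos(31°))
Δλ₁ = 2.4263 × 0.1428
Δλ₁ = 0.3466 pm

For θ₂ = 124°:
Δλ₂ = 2.4263 × (1 - cos(124°))
Δλ₂ = 2.4263 × 1.5592
Δλ₂ = 3.7831 pm

The 124° angle produces the larger shift.
Ratio: 3.7831/0.3466 = 10.916

(Intermediate values are shown rounded; full precision is carried through to the final answer.)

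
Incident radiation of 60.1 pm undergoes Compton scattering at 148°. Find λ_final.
64.5839 pm

Using the Compton scattering formula:
λ' = λ + Δλ = λ + λ_C(1 - cos θ)

Given:
- Initial wavelength λ = 60.1 pm
- Scattering angle θ = 148°
- Compton wavelength λ_C ≈ 2.4263 pm

Calculate the shift:
Δλ = 2.4263 × (1 - cos(148°))
Δλ = 2.4263 × 1.8480
Δλ = 4.4839 pm

Final wavelength:
λ' = 60.1 + 4.4839 = 64.5839 pm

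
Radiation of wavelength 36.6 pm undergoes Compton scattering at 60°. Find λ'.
37.8132 pm

Using the Compton formula: λ' = λ + λ_C(1 − cos θ)

For θ = 60°, cos θ = 1/2 (exact) = 0.5000, so:
1 − cos 60° = 1 − (1/2) = 0.5000

Δλ = λ_C × 0.5000 = 2.4263 × 0.5000 = 1.2132 pm

λ' = 36.6 + 1.2132 = 37.8132 pm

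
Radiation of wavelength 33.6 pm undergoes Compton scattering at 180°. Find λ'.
38.4526 pm

Using the Compton formula: λ' = λ + λ_C(1 − cos θ)

For θ = 180°, cos θ = -1 (exact) = -1.0000, so:
1 − cos 180° = 1 − (-1) = 2.0000

Δλ = λ_C × 2.0000 = 2.4263 × 2.0000 = 4.8526 pm

λ' = 33.6 + 4.8526 = 38.4526 pm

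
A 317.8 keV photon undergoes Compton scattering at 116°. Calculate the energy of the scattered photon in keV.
167.7443 keV

First convert energy to wavelength:
λ = hc/E, with hc ≈ 1239.842 keV·pm (i.e. 1239.842 eV·nm)

For E = 317.8 keV = 317800 eV:
λ = 1239.842 keV·pm / 317.8 keV
λ = 3.9013 pm

Calculate the Compton shift:
Δλ = λ_C(1 - cos(116°)) = 2.4263 × 1.4384
Δλ = 3.4899 pm

Final wavelength:
λ' = 3.9013 + 3.4899 = 7.3913 pm

Final energy:
E' = hc/λ' = 1239.842 / 7.3913 = 167.7443 keV

(Intermediate values are shown rounded; full precision is carried through to the final answer.)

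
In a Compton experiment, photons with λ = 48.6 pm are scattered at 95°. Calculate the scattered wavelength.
51.2378 pm

Using the Compton scattering formula:
λ' = λ + Δλ = λ + λ_C(1 - cos θ)

Given:
- Initial wavelength λ = 48.6 pm
- Scattering angle θ = 95°
- Compton wavelength λ_C ≈ 2.4263 pm

Calculate the shift:
Δλ = 2.4263 × (1 - cos(95°))
Δλ = 2.4263 × 1.0872
Δλ = 2.6378 pm

Final wavelength:
λ' = 48.6 + 2.6378 = 51.2378 pm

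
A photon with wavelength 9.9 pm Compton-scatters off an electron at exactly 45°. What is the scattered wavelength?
10.6106 pm

Using the Compton formula: λ' = λ + λ_C(1 − cos θ)

For θ = 45°, cos θ = √2/2 (exact) ≈ 0.7071, so:
1 − cos 45° = 1 − (√2/2) ≈ 0.2929

Δλ = λ_C × 0.2929 = 2.4263 × 0.2929 = 0.7106 pm

λ' = 9.9 + 0.7106 = 10.6106 pm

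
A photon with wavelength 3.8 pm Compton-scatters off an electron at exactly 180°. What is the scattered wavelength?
8.6526 pm

Using the Compton formula: λ' = λ + λ_C(1 − cos θ)

For θ = 180°, cos θ = -1 (exact) = -1.0000, so:
1 − cos 180° = 1 − (-1) = 2.0000

Δλ = λ_C × 2.0000 = 2.4263 × 2.0000 = 4.8526 pm

λ' = 3.8 + 4.8526 = 8.6526 pm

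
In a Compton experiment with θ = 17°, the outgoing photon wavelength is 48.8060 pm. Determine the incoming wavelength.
48.7000 pm

From λ' = λ + Δλ, we have λ = λ' - Δλ

First calculate the Compton shift:
Δλ = λ_C(1 - cos θ)
Δλ = 2.4263 × (1 - cos(17°))
Δλ = 2.4263 × 0.0437
Δλ = 0.1060 pm

Initial wavelength:
λ = λ' - Δλ
λ = 48.8060 - 0.1060
λ = 48.7000 pm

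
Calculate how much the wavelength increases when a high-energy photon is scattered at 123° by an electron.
3.7478 pm

Using the Compton scattering formula:
Δλ = λ_C(1 - cos θ)

where λ_C = h/(m_e·c) ≈ 2.4263 pm is the Compton wavelength of an electron.

For θ = 123°:
cos(123°) = -0.5446
1 - cos(123°) = 1.5446

Δλ = 2.4263 × 1.5446
Δλ = 3.7478 pm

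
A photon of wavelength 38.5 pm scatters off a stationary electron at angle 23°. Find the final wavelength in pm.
38.6929 pm

Using the Compton scattering formula:
λ' = λ + Δλ = λ + λ_C(1 - cos θ)

Given:
- Initial wavelength λ = 38.5 pm
- Scattering angle θ = 23°
- Compton wavelength λ_C ≈ 2.4263 pm

Calculate the shift:
Δλ = 2.4263 × (1 - cos(23°))
Δλ = 2.4263 × 0.0795
Δλ = 0.1929 pm

Final wavelength:
λ' = 38.5 + 0.1929 = 38.6929 pm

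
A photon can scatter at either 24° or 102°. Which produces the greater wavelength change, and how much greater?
102° produces the larger shift by a factor of 13.972

Calculate both shifts using Δλ = λ_C(1 - cos θ):

For θ₁ = 24°:
Δλ₁ = 2.4263 × (1 - cos(24°))
Δλ₁ = 2.4263 × 0.0865
Δλ₁ = 0.2098 pm

For θ₂ = 102°:
Δλ₂ = 2.4263 × (1 - cos(102°))
Δλ₂ = 2.4263 × 1.2079
Δλ₂ = 2.9308 pm

The 102° angle produces the larger shift.
Ratio: 2.9308/0.2098 = 13.972

(Intermediate values are shown rounded; full precision is carried through to the final answer.)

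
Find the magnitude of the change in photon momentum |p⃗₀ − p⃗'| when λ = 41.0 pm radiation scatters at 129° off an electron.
2.7898e-23 kg·m/s

Photon momentum magnitude is p = h/λ.

Initial momentum:
p₀ = h/λ = 6.6261e-34/4.1000e-11 = 1.6161e-23 kg·m/s

After scattering:
λ' = λ + Δλ = 41.0 + 3.9532 = 44.9532 pm
p' = h/λ' = 6.6261e-34/4.4953e-11 = 1.4740e-23 kg·m/s

Momentum is a vector; the scattered photon's direction makes angle θ = 129° with the incident direction. The magnitude of the vector change Δp⃗ = p⃗₀ − p⃗' is found from the law of cosines:
|Δp⃗|² = p₀² + p'² − 2p₀p'cos θ
|Δp⃗|² = (1.6161e-23)² + (1.4740e-23)² − 2·1.6161e-23·1.4740e-23·cos(129°)
|Δp⃗| = 2.7898e-23 kg·m/s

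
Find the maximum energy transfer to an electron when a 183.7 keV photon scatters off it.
76.8345 keV

Maximum energy transfer occurs at θ = 180° (backscattering).

Initial photon: E₀ = 183.7 keV → λ₀ = 6.7493 pm

Maximum Compton shift (at 180°):
Δλ_max = 2λ_C = 2 × 2.4263 = 4.8526 pm

Final wavelength:
λ' = 6.7493 + 4.8526 = 11.6019 pm

Minimum photon energy (maximum energy to electron):
E'_min = hc/λ' = 106.8655 keV

Maximum electron kinetic energy:
K_max = E₀ - E'_min = 183.7000 - 106.8655 = 76.8345 keV

(Intermediate values are shown rounded; full precision is carried through to the final answer.)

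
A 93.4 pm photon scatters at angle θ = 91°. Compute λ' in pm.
95.8687 pm

Using the Compton scattering formula:
λ' = λ + Δλ = λ + λ_C(1 - cos θ)

Given:
- Initial wavelength λ = 93.4 pm
- Scattering angle θ = 91°
- Compton wavelength λ_C ≈ 2.4263 pm

Calculate the shift:
Δλ = 2.4263 × (1 - cos(91°))
Δλ = 2.4263 × 1.0175
Δλ = 2.4687 pm

Final wavelength:
λ' = 93.4 + 2.4687 = 95.8687 pm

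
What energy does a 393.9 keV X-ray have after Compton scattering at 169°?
155.8442 keV

First convert energy to wavelength:
λ = hc/E, with hc ≈ 1239.842 keV·pm (i.e. 1239.842 eV·nm)

For E = 393.9 keV = 393900 eV:
λ = 1239.842 keV·pm / 393.9 keV
λ = 3.1476 pm

Calculate the Compton shift:
Δλ = λ_C(1 - cos(169°)) = 2.4263 × 1.9816
Δλ = 4.8080 pm

Final wavelength:
λ' = 3.1476 + 4.8080 = 7.9556 pm

Final energy:
E' = hc/λ' = 1239.842 / 7.9556 = 155.8442 keV

(Intermediate values are shown rounded; full precision is carried through to the final answer.)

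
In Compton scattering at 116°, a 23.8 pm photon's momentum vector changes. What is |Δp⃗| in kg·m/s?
4.4241e-23 kg·m/s

Photon momentum magnitude is p = h/λ.

Initial momentum:
p₀ = h/λ = 6.6261e-34/2.3800e-11 = 2.7841e-23 kg·m/s

After scattering:
λ' = λ + Δλ = 23.8 + 3.4899 = 27.2899 pm
p' = h/λ' = 6.6261e-34/2.7290e-11 = 2.4280e-23 kg·m/s

Momentum is a vector; the scattered photon's direction makes angle θ = 116° with the incident direction. The magnitude of the vector change Δp⃗ = p⃗₀ − p⃗' is found from the law of cosines:
|Δp⃗|² = p₀² + p'² − 2p₀p'cos θ
|Δp⃗|² = (2.7841e-23)² + (2.4280e-23)² − 2·2.7841e-23·2.4280e-23·cos(116°)
|Δp⃗| = 4.4241e-23 kg·m/s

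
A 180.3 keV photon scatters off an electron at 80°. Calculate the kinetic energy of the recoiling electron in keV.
40.7023 keV

By energy conservation: K_e = E_initial - E_final

First find the scattered photon energy:
Initial wavelength: λ = hc/E = 6.8766 pm
Compton shift: Δλ = λ_C(1 - cos(80°)) = 2.0050 pm
Final wavelength: λ' = 6.8766 + 2.0050 = 8.8815 pm
Final photon energy: E' = hc/λ' = 139.5977 keV

Electron kinetic energy:
K_e = E - E' = 180.3000 - 139.5977 = 40.7023 keV

(Intermediate values are shown rounded; full precision is carried through to the final answer.)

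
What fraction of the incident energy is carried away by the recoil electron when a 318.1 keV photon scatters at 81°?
0.3443 (or 34.43%)

Calculate initial and final photon energies:

Initial: E₀ = 318.1 keV → λ₀ = 3.8976 pm
Compton shift: Δλ = 2.0468 pm
Final wavelength: λ' = 5.9444 pm
Final energy: E' = 208.5731 keV

Fractional energy loss:
(E₀ - E')/E₀ = (318.1000 - 208.5731)/318.1000
= 109.5269/318.1000
= 0.3443
= 34.43%

(Intermediate values are shown rounded; full precision is carried through to the final answer.)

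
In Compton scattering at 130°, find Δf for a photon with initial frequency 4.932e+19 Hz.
1.953e+19 Hz (decrease)

Convert frequency to wavelength (c = 299792458 m/s):
λ₀ = c/f₀ = 299792458/4.932e+19 = 6.0785170e-12 m = 6.0785 pm

Calculate Compton shift:
Δλ = λ_C(1 - cos(130°)) = 3.9859 pm

Final wavelength:
λ' = λ₀ + Δλ = 6.0785 + 3.9859 = 10.0644 pm

Final frequency:
f' = c/λ' = 299792458/1.0064429e-11 = 2.9787328e+19 Hz

Frequency shift (decrease):
Δf = f₀ - f' = 4.932e+19 - 2.9787328e+19 = 1.953e+19 Hz

(Intermediate values are shown rounded; full precision is carried through to the final answer.)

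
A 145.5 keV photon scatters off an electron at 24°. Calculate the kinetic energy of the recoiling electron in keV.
3.4957 keV

By energy conservation: K_e = E_initial - E_final

First find the scattered photon energy:
Initial wavelength: λ = hc/E = 8.5213 pm
Compton shift: Δλ = λ_C(1 - cos(24°)) = 0.2098 pm
Final wavelength: λ' = 8.5213 + 0.2098 = 8.7310 pm
Final photon energy: E' = hc/λ' = 142.0043 keV

Electron kinetic energy:
K_e = E - E' = 145.5000 - 142.0043 = 3.4957 keV

(Intermediate values are shown rounded; full precision is carried through to the final answer.)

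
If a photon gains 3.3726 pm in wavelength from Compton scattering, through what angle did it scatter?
112.96°

From the Compton formula Δλ = λ_C(1 - cos θ), we can solve for θ:

cos θ = 1 - Δλ/λ_C

Given:
- Δλ = 3.3726 pm
- λ_C = h/(m_e·c) ≈ 2.42631024 pm

cos θ = 1 - 3.3726/2.42631024
cos θ = 1 - 1.390012
cos θ = -0.390012

θ = arccos(-0.390012)
θ = 112.96°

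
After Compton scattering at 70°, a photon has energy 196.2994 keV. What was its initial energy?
262.6999 keV

Convert final energy to wavelength (hc ≈ 1239.842 keV·pm):
λ' = hc/E' = 1239.842 / 196.2994 = 6.3161 pm

Calculate the Compton shift:
Δλ = λ_C(1 - cos(70°))
Δλ = 2.4263 × (1 - cos(70°))
Δλ = 1.5965 pm

Initial wavelength:
λ = λ' - Δλ = 6.3161 - 1.5965 = 4.7196 pm

Initial energy:
E = hc/λ = 1239.842 / 4.7196 = 262.6999 keV

(Intermediate values are shown rounded; full precision is carried through to the final answer.)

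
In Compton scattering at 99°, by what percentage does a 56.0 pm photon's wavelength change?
5.0105%

Calculate the Compton shift:
Δλ = λ_C(1 - cos(99°))
Δλ = 2.4263 × (1 - cos(99°))
Δλ = 2.4263 × 1.1564
Δλ = 2.8059 pm

Percentage change:
(Δλ/λ₀) × 100 = (2.8059/56.0) × 100
= 5.0105%

(Intermediate values are shown rounded; full precision is carried through to the final answer.)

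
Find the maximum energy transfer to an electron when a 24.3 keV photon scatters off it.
2.1104 keV

Maximum energy transfer occurs at θ = 180° (backscattering).

Initial photon: E₀ = 24.3 keV → λ₀ = 51.0223 pm

Maximum Compton shift (at 180°):
Δλ_max = 2λ_C = 2 × 2.4263 = 4.8526 pm

Final wavelength:
λ' = 51.0223 + 4.8526 = 55.8749 pm

Minimum photon energy (maximum energy to electron):
E'_min = hc/λ' = 22.1896 keV

Maximum electron kinetic energy:
K_max = E₀ - E'_min = 24.3000 - 22.1896 = 2.1104 keV

(Intermediate values are shown rounded; full precision is carried through to the final answer.)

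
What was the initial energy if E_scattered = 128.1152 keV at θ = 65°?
149.8000 keV

Convert final energy to wavelength (hc ≈ 1239.842 keV·pm):
λ' = hc/E' = 1239.842 / 128.1152 = 9.6776 pm

Calculate the Compton shift:
Δλ = λ_C(1 - cos(65°))
Δλ = 2.4263 × (1 - cos(65°))
Δλ = 1.4009 pm

Initial wavelength:
λ = λ' - Δλ = 9.6776 - 1.4009 = 8.2766 pm

Initial energy:
E = hc/λ = 1239.842 / 8.2766 = 149.8000 keV

(Intermediate values are shown rounded; full precision is carried through to the final answer.)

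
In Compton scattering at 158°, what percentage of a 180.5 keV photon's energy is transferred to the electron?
0.4050 (or 40.50%)

Calculate initial and final photon energies:

Initial: E₀ = 180.5 keV → λ₀ = 6.8689 pm
Compton shift: Δλ = 4.6759 pm
Final wavelength: λ' = 11.5449 pm
Final energy: E' = 107.3933 keV

Fractional energy loss:
(E₀ - E')/E₀ = (180.5000 - 107.3933)/180.5000
= 73.1067/180.5000
= 0.4050
= 40.50%

(Intermediate values are shown rounded; full precision is carried through to the final answer.)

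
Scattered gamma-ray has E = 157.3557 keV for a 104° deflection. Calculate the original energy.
254.7999 keV

Convert final energy to wavelength (hc ≈ 1239.842 keV·pm):
λ' = hc/E' = 1239.842 / 157.3557 = 7.8792 pm

Calculate the Compton shift:
Δλ = λ_C(1 - cos(104°))
Δλ = 2.4263 × (1 - cos(104°))
Δλ = 3.0133 pm

Initial wavelength:
λ = λ' - Δλ = 7.8792 - 3.0133 = 4.8659 pm

Initial energy:
E = hc/λ = 1239.842 / 4.8659 = 254.7999 keV

(Intermediate values are shown rounded; full precision is carried through to the final answer.)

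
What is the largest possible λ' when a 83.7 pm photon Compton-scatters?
88.5526 pm (at θ = 180°)

The Compton shift is Δλ = λ_C(1 − cos θ).

Since cos θ ranges from −1 to 1, the factor (1 − cos θ) ranges from 0 to 2; the maximum shift occurs at θ = 180° (backscattering):
Δλ_max = 2λ_C = 2 × 2.4263 pm = 4.8526 pm

Maximum scattered wavelength:
λ'_max = λ₀ + Δλ_max = 83.7 + 4.8526 = 88.5526 pm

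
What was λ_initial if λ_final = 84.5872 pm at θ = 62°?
83.3000 pm

From λ' = λ + Δλ, we have λ = λ' - Δλ

First calculate the Compton shift:
Δλ = λ_C(1 - cos θ)
Δλ = 2.4263 × (1 - cos(62°))
Δλ = 2.4263 × 0.5305
Δλ = 1.2872 pm

Initial wavelength:
λ = λ' - Δλ
λ = 84.5872 - 1.2872
λ = 83.3000 pm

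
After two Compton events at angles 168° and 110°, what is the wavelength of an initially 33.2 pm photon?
41.2558 pm

Apply Compton shift twice:

First scattering at θ₁ = 168°:
Δλ₁ = λ_C(1 - cos(168°))
Δλ₁ = 2.4263 × 1.9781
Δλ₁ = 4.7996 pm

After first scattering:
λ₁ = 33.2 + 4.7996 = 37.9996 pm

Second scattering at θ₂ = 110°:
Δλ₂ = λ_C(1 - cos(110°))
Δλ₂ = 2.4263 × 1.3420
Δλ₂ = 3.2562 pm

Final wavelength:
λ₂ = 37.9996 + 3.2562 = 41.2558 pm

Total shift: Δλ_total = 4.7996 + 3.2562 = 8.0558 pm

(Intermediate values are shown rounded; full precision is carried through to the final answer.)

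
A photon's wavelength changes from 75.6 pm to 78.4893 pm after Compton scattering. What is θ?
101.00°

First find the wavelength shift:
Δλ = λ' - λ = 78.4893 - 75.6 = 2.8893 pm

Using Δλ = λ_C(1 - cos θ), with λ_C = h/(m_e·c) ≈ 2.42631024 pm:
cos θ = 1 - Δλ/λ_C
cos θ = 1 - 2.8893/2.42631024
cos θ = -0.190821

θ = arccos(-0.190821)
θ = 101.00°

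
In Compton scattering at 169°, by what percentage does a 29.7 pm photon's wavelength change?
16.1887%

Calculate the Compton shift:
Δλ = λ_C(1 - cos(169°))
Δλ = 2.4263 × (1 - cos(169°))
Δλ = 2.4263 × 1.9816
Δλ = 4.8080 pm

Percentage change:
(Δλ/λ₀) × 100 = (4.8080/29.7) × 100
= 16.1887%

(Intermediate values are shown rounded; full precision is carried through to the final answer.)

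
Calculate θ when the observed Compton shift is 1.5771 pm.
69.51°

From the Compton formula Δλ = λ_C(1 - cos θ), we can solve for θ:

cos θ = 1 - Δλ/λ_C

Given:
- Δλ = 1.5771 pm
- λ_C = h/(m_e·c) ≈ 2.42631024 pm

cos θ = 1 - 1.5771/2.42631024
cos θ = 1 - 0.649999
cos θ = 0.350001

θ = arccos(0.350001)
θ = 69.51°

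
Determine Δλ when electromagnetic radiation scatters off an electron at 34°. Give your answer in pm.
0.4148 pm

Using the Compton scattering formula:
Δλ = λ_C(1 - cos θ)

where λ_C = h/(m_e·c) ≈ 2.4263 pm is the Compton wavelength of an electron.

For θ = 34°:
cos(34°) = 0.8290
1 - cos(34°) = 0.1710

Δλ = 2.4263 × 0.1710
Δλ = 0.4148 pm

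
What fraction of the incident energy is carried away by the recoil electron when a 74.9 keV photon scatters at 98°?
0.1431 (or 14.31%)

Calculate initial and final photon energies:

Initial: E₀ = 74.9 keV → λ₀ = 16.5533 pm
Compton shift: Δλ = 2.7640 pm
Final wavelength: λ' = 19.3173 pm
Final energy: E' = 64.1830 keV

Fractional energy loss:
(E₀ - E')/E₀ = (74.9000 - 64.1830)/74.9000
= 10.7170/74.9000
= 0.1431
= 14.31%

(Intermediate values are shown rounded; full precision is carried through to the final answer.)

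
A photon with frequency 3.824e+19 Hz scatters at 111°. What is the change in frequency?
1.132e+19 Hz (decrease)

Convert frequency to wavelength (c = 299792458 m/s):
λ₀ = c/f₀ = 299792458/3.824e+19 = 7.8397609e-12 m = 7.8398 pm

Calculate Compton shift:
Δλ = λ_C(1 - cos(111°)) = 3.2958 pm

Final wavelength:
λ' = λ₀ + Δλ = 7.8398 + 3.2958 = 11.1356 pm

Final frequency:
f' = c/λ' = 299792458/1.1135583e-11 = 2.6922026e+19 Hz

Frequency shift (decrease):
Δf = f₀ - f' = 3.824e+19 - 2.6922026e+19 = 1.132e+19 Hz

(Intermediate values are shown rounded; full precision is carried through to the final answer.)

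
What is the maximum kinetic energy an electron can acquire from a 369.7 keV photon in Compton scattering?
218.6152 keV

Maximum energy transfer occurs at θ = 180° (backscattering).

Initial photon: E₀ = 369.7 keV → λ₀ = 3.3536 pm

Maximum Compton shift (at 180°):
Δλ_max = 2λ_C = 2 × 2.4263 = 4.8526 pm

Final wavelength:
λ' = 3.3536 + 4.8526 = 8.2063 pm

Minimum photon energy (maximum energy to electron):
E'_min = hc/λ' = 151.0848 keV

Maximum electron kinetic energy:
K_max = E₀ - E'_min = 369.7000 - 151.0848 = 218.6152 keV

(Intermediate values are shown rounded; full precision is carried through to the final answer.)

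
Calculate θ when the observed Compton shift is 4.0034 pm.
130.54°

From the Compton formula Δλ = λ_C(1 - cos θ), we can solve for θ:

cos θ = 1 - Δλ/λ_C

Given:
- Δλ = 4.0034 pm
- λ_C = h/(m_e·c) ≈ 2.42631024 pm

cos θ = 1 - 4.0034/2.42631024
cos θ = 1 - 1.649995
cos θ = -0.649995

θ = arccos(-0.649995)
θ = 130.54°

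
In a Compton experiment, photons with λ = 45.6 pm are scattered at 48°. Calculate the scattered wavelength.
46.4028 pm

Using the Compton scattering formula:
λ' = λ + Δλ = λ + λ_C(1 - cos θ)

Given:
- Initial wavelength λ = 45.6 pm
- Scattering angle θ = 48°
- Compton wavelength λ_C ≈ 2.4263 pm

Calculate the shift:
Δλ = 2.4263 × (1 - cos(48°))
Δλ = 2.4263 × 0.3309
Δλ = 0.8028 pm

Final wavelength:
λ' = 45.6 + 0.8028 = 46.4028 pm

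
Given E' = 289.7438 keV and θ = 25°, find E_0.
306.0000 keV

Convert final energy to wavelength (hc ≈ 1239.842 keV·pm):
λ' = hc/E' = 1239.842 / 289.7438 = 4.2791 pm

Calculate the Compton shift:
Δλ = λ_C(1 - cos(25°))
Δλ = 2.4263 × (1 - cos(25°))
Δλ = 0.2273 pm

Initial wavelength:
λ = λ' - Δλ = 4.2791 - 0.2273 = 4.0518 pm

Initial energy:
E = hc/λ = 1239.842 / 4.0518 = 306.0000 keV

(Intermediate values are shown rounded; full precision is carried through to the final answer.)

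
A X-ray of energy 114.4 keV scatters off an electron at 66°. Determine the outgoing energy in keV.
100.9872 keV

First convert energy to wavelength:
λ = hc/E, with hc ≈ 1239.842 keV·pm (i.e. 1239.842 eV·nm)

For E = 114.4 keV = 114400 eV:
λ = 1239.842 keV·pm / 114.4 keV
λ = 10.8378 pm

Calculate the Compton shift:
Δλ = λ_C(1 - cos(66°)) = 2.4263 × 0.5933
Δλ = 1.4394 pm

Final wavelength:
λ' = 10.8378 + 1.4394 = 12.2772 pm

Final energy:
E' = hc/λ' = 1239.842 / 12.2772 = 100.9872 keV

(Intermediate values are shown rounded; full precision is carried through to the final answer.)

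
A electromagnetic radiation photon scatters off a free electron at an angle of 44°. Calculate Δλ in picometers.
0.6810 pm

Using the Compton scattering formula:
Δλ = λ_C(1 - cos θ)

where λ_C = h/(m_e·c) ≈ 2.4263 pm is the Compton wavelength of an electron.

For θ = 44°:
cos(44°) = 0.7193
1 - cos(44°) = 0.2807

Δλ = 2.4263 × 0.2807
Δλ = 0.6810 pm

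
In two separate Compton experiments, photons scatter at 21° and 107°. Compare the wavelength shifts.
107° produces the larger shift by a factor of 19.458

Calculate both shifts using Δλ = λ_C(1 - cos θ):

For θ₁ = 21°:
Δλ₁ = 2.4263 × (1 - cos(21°))
Δλ₁ = 2.4263 × 0.0664
Δλ₁ = 0.1612 pm

For θ₂ = 107°:
Δλ₂ = 2.4263 × (1 - cos(107°))
Δλ₂ = 2.4263 × 1.2924
Δλ₂ = 3.1357 pm

The 107° angle produces the larger shift.
Ratio: 3.1357/0.1612 = 19.458

(Intermediate values are shown rounded; full precision is carried through to the final answer.)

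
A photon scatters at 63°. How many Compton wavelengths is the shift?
0.5460 λ_C

The Compton shift formula is:
Δλ = λ_C(1 - cos θ)

Dividing both sides by λ_C:
Δλ/λ_C = 1 - cos θ

For θ = 63°:
Δλ/λ_C = 1 - cos(63°)
Δλ/λ_C = 1 - 0.4540
Δλ/λ_C = 0.5460

This means the shift is 0.5460 × λ_C = 1.3248 pm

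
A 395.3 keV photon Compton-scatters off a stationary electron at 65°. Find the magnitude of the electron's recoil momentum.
1.9970e-22 kg·m/s

The electron is initially at rest, so by conservation of momentum:
p⃗_e = p⃗₀ − p⃗'  (incident photon momentum minus scattered photon momentum)

Photon momentum magnitudes (p = h/λ = E/c):
λ₀ = hc/E₀ = 3.1365 pm → p₀ = h/λ₀ = 2.1126e-22 kg·m/s
Δλ = λ_C(1 − cos 65°) = 1.4009 pm
λ' = 4.5374 pm → p' = h/λ' = 1.4603e-22 kg·m/s

The scattered photon makes angle θ = 65° with the incident direction, so by the law of cosines:
|p⃗_e|² = p₀² + p'² − 2p₀p'cos θ
|p⃗_e|² = (2.1126e-22)² + (1.4603e-22)² − 2·2.1126e-22·1.4603e-22·cos(65°)
|p⃗_e| = 1.9970e-22 kg·m/s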